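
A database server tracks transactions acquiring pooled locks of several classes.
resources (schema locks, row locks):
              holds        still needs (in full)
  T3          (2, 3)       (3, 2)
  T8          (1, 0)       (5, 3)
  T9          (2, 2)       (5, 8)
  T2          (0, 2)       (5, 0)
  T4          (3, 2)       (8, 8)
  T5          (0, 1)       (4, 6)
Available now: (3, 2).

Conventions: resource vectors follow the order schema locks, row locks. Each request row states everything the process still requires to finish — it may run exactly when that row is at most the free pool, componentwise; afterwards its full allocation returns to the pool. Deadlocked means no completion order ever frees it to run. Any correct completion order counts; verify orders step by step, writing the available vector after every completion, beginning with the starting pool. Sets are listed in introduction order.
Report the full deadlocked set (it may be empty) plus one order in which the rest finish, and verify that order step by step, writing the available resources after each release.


The deadlocked set is empty.
Key observation: beginning at T3, releases accumulate fast enough that every process eventually fits.
The rest can finish in the order T3, T2, T5, T9, T8, T4. Check, step by step:
  pool = (3, 2)
  run T3 (needs (3, 2), free (3, 2)); after release of (2, 3) the pool is (5, 5)
  run T2 (needs (5, 0), free (5, 5)); after release of (0, 2) the pool is (5, 7)
  run T5 (needs (4, 6), free (5, 7)); after release of (0, 1) the pool is (5, 8)
  run T9 (needs (5, 8), free (5, 8)); after release of (2, 2) the pool is (7, 10)
  run T8 (needs (5, 3), free (7, 10)); after release of (1, 0) the pool is (8, 10)
  run T4 (needs (8, 8), free (8, 10)); after release of (3, 2) the pool is (11, 12)


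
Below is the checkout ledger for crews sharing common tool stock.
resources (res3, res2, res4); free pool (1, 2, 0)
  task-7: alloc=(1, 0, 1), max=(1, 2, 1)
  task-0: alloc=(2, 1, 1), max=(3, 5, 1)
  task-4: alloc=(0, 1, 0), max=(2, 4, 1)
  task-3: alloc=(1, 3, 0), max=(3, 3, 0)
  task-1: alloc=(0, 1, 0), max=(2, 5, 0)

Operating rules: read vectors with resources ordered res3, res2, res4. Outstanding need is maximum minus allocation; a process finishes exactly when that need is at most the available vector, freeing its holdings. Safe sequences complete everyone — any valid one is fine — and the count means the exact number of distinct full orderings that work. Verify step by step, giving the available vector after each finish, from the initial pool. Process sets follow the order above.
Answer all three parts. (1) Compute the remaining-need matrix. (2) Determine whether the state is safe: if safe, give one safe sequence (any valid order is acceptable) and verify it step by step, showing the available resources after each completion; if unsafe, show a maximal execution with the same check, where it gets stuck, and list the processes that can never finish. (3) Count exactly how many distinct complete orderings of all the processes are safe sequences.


(1) Outstanding need per process (order res3, res2, res4):
  task-7: (0, 2, 0)
  task-0: (1, 4, 0)
  task-4: (2, 3, 1)
  task-3: (2, 0, 0)
  task-1: (2, 4, 0)
(2) SAFE — a valid safe sequence is task-7, task-3, task-4, task-1, task-0.
Key observation: reading the order forward, task-7 is the first process whose need (0, 2, 0) meets the free pool (1, 2, 0) exactly on a resource it requests.
Verifying each step:
  pool = (1, 2, 0)
  run task-7 (needs (0, 2, 0), free (1, 2, 0)); after release of (1, 0, 1) the pool is (2, 2, 1)
  run task-3 (needs (2, 0, 0), free (2, 2, 1)); after release of (1, 3, 0) the pool is (3, 5, 1)
  run task-4 (needs (2, 3, 1), free (3, 5, 1)); after release of (0, 1, 0) the pool is (3, 6, 1)
  run task-1 (needs (2, 4, 0), free (3, 6, 1)); after release of (0, 1, 0) the pool is (3, 7, 1)
  run task-0 (needs (1, 4, 0), free (3, 7, 1)); after release of (2, 1, 1) the pool is (5, 8, 2)
(3) The exact count: 6 of the possible complete orderings are safe sequences.


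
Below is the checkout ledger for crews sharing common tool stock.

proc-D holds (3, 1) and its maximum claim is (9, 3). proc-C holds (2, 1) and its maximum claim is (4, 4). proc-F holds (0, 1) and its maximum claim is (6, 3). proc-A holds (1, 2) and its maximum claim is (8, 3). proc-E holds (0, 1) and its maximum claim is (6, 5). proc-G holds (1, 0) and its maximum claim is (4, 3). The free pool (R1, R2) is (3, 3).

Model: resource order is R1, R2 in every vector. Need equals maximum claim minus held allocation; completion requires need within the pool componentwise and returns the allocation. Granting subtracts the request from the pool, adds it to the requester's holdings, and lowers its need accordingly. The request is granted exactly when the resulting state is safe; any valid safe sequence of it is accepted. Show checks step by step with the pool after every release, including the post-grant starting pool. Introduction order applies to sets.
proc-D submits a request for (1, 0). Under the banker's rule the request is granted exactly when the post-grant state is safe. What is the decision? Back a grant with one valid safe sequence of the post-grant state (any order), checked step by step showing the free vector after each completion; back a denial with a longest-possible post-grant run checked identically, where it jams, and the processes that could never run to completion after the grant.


GRANT: granting preserves safety; a valid post-grant sequence is proc-C, proc-G, proc-D, proc-A, proc-E, proc-F.
Key observation: with (2, 3) left after the transfer, proc-C can run at once — the state stays safe.
Verifying the post-grant state step by step:
  pool = (2, 3)
  proc-C needs (2, 3) <= (2, 3) -> finishes; pool += (2, 1) = (4, 4)
  proc-G needs (3, 3) <= (4, 4) -> finishes; pool += (1, 0) = (5, 4)
  proc-D needs (5, 2) <= (5, 4) -> finishes; pool += (4, 1) = (9, 5)
  proc-A needs (7, 1) <= (9, 5) -> finishes; pool += (1, 2) = (10, 7)
  proc-E needs (6, 4) <= (10, 7) -> finishes; pool += (0, 1) = (10, 8)
  proc-F needs (6, 2) <= (10, 8) -> finishes; pool += (0, 1) = (10, 9)


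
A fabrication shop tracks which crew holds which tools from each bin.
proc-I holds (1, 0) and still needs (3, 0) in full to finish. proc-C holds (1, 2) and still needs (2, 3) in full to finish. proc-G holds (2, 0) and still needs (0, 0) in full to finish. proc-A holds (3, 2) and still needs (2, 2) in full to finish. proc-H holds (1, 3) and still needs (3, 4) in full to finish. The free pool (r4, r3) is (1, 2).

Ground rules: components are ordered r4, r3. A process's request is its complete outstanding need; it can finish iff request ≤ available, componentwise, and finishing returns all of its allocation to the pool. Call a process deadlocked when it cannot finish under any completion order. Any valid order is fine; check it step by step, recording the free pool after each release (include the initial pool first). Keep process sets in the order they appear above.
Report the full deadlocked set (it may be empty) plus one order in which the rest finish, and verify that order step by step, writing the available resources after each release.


The deadlocked set is empty.
Key observation: starting with proc-G, each completion frees enough for the next — no one is permanently blocked.
A valid finishing order for the others: proc-G, proc-I, proc-A, proc-H, proc-C. Walking it through:
  pool = (1, 2)
  run proc-G (needs (0, 0), free (1, 2)); after release of (2, 0) the pool is (3, 2)
  run proc-I (needs (3, 0), free (3, 2)); after release of (1, 0) the pool is (4, 2)
  run proc-A (needs (2, 2), free (4, 2)); after release of (3, 2) the pool is (7, 4)
  run proc-H (needs (3, 4), free (7, 4)); after release of (1, 3) the pool is (8, 7)
  run proc-C (needs (2, 3), free (8, 7)); after release of (1, 2) the pool is (9, 9)


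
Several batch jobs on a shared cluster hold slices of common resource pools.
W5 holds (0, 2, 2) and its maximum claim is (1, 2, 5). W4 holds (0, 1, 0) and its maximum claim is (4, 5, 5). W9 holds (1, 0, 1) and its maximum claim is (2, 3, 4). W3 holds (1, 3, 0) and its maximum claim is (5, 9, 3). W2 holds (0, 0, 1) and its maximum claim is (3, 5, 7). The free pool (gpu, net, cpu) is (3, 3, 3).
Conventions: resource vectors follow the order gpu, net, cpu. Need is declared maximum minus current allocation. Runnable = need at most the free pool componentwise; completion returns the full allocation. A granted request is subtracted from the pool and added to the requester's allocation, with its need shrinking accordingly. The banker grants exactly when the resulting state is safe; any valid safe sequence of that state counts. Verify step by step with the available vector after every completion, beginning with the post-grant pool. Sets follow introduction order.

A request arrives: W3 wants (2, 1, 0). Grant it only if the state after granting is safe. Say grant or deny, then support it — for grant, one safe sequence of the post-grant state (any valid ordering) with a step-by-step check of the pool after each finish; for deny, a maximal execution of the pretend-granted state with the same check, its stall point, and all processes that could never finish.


DENY — the pretend-granted state is unsafe.
Key observation: after W5, W9 the pool peaks at (2, 4, 6), and each blocked process is short somewhere: W4 on gpu; W3 on net; W2 on gpu, net.
Pretend the grant happened; the run W5, W9 goes as far as possible. Verifying each step:
  pool = (1, 2, 3)
  run W5 (needs (1, 0, 3), free (1, 2, 3)); after release of (0, 2, 2) the pool is (1, 4, 5)
  run W9 (needs (1, 3, 3), free (1, 4, 5)); after release of (1, 0, 1) the pool is (2, 4, 6)
  blocked: W4 wants (4, 4, 5), pool (2, 4, 6) — not enough gpu
  blocked: W3 wants (2, 5, 3), pool (2, 4, 6) — not enough net
  blocked: W2 wants (3, 5, 6), pool (2, 4, 6) — not enough gpu and net
Had the request been granted, W4, W3 and W2 could never finish.


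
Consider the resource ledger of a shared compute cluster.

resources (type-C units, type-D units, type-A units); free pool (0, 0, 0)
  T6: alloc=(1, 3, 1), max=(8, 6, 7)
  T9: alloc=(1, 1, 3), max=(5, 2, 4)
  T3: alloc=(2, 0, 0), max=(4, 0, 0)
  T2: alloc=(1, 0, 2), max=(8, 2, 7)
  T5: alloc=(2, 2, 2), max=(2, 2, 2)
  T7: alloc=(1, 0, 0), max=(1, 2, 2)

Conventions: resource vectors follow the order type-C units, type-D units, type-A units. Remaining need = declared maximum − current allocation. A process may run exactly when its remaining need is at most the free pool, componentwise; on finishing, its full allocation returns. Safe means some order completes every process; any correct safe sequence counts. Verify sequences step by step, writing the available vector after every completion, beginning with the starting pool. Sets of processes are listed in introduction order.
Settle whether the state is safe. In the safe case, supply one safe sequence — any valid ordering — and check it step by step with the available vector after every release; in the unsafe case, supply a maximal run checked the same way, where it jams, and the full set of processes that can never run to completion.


UNSAFE — no complete ordering exists.
Key observation: once T5, T7, T3, T9 finish, the pool peaks at (6, 3, 5) — and every remaining process still needs more type-C units than that.
Going as far as possible: T5, T7, T3, T9; after that, nothing fits. Check, step by step:
  pool = (0, 0, 0)
  run T5 (needs (0, 0, 0), free (0, 0, 0)); after release of (2, 2, 2) the pool is (2, 2, 2)
  run T7 (needs (0, 2, 2), free (2, 2, 2)); after release of (1, 0, 0) the pool is (3, 2, 2)
  run T3 (needs (2, 0, 0), free (3, 2, 2)); after release of (2, 0, 0) the pool is (5, 2, 2)
  run T9 (needs (4, 1, 1), free (5, 2, 2)); after release of (1, 1, 3) the pool is (6, 3, 5)
  blocked: T6 wants (7, 3, 6), pool (6, 3, 5) — not enough type-C units and type-A units
  blocked: T2 wants (7, 2, 5), pool (6, 3, 5) — not enough type-C units
Permanently blocked: T6 and T2.


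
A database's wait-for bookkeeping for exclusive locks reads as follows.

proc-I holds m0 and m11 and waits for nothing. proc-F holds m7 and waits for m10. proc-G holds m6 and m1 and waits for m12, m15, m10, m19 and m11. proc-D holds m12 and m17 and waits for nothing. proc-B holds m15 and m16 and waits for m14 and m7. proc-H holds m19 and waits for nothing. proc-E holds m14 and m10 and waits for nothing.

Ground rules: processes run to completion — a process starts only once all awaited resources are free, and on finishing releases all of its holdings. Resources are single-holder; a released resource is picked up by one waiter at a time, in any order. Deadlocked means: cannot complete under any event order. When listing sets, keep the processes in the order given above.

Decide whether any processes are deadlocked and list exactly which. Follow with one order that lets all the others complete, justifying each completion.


Nothing here is deadlocked.
Key observation: although several processes wait, no cycle exists — each chain bottoms out at a free runner.
A valid finishing order for the others: proc-E, proc-D, proc-F, proc-B, proc-I, proc-H, proc-G.
Walking it through:
  run proc-E (it waits on nothing); releases m14 and m10
  run proc-D (it waits on nothing); releases m12 and m17
  run proc-F (all its waits — m10 — are resolved); releases m7
  run proc-B (all its waits — m14 and m7 — are resolved); releases m15 and m16
  run proc-I (it waits on nothing); releases m0 and m11
  run proc-H (it waits on nothing); releases m19
  run proc-G (all its waits — m12, m15, m10, m19 and m11 — are resolved); releases m6 and m1


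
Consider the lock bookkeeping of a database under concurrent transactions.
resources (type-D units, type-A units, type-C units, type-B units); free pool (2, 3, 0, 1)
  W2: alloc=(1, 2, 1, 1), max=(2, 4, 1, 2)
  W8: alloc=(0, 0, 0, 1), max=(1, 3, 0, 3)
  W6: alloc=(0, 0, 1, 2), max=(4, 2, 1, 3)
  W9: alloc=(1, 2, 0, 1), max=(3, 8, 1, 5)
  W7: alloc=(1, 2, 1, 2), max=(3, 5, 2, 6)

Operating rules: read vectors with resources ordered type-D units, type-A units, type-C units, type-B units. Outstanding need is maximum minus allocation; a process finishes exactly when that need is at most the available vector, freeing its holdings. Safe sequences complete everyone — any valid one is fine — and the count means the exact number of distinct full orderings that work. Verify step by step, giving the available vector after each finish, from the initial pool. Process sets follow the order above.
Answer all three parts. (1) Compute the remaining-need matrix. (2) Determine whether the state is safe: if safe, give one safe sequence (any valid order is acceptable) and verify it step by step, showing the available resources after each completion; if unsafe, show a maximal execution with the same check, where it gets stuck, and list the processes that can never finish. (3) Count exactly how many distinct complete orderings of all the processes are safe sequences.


(1) Outstanding need per process (order type-D units, type-A units, type-C units, type-B units):
  W2: (1, 2, 0, 1)
  W8: (1, 3, 0, 2)
  W6: (4, 2, 0, 1)
  W9: (2, 6, 1, 4)
  W7: (2, 3, 1, 4)
(2) UNSAFE.
Key observation: after W2, W8 the pool peaks at (3, 5, 1, 3), and each blocked process is short somewhere: W6 on type-D units; W9 on type-A units, type-B units; W7 on type-B units.
Going as far as possible: W2, W8; after that, nothing fits. Walking it through:
  pool = (2, 3, 0, 1)
  W2: need (1, 2, 0, 1) fits (2, 3, 0, 1); releases (1, 2, 1, 1), pool now (3, 5, 1, 2)
  W8: need (1, 3, 0, 2) fits (3, 5, 1, 2); releases (0, 0, 0, 1), pool now (3, 5, 1, 3)
  blocked: W6 wants (4, 2, 0, 1), pool (3, 5, 1, 3) — not enough type-D units
  blocked: W9 wants (2, 6, 1, 4), pool (3, 5, 1, 3) — not enough type-A units and type-B units
  blocked: W7 wants (2, 3, 1, 4), pool (3, 5, 1, 3) — not enough type-B units
Processes that can never finish: W6, W9 and W7.
(3) Exactly 0 of the possible complete orderings are safe sequences.


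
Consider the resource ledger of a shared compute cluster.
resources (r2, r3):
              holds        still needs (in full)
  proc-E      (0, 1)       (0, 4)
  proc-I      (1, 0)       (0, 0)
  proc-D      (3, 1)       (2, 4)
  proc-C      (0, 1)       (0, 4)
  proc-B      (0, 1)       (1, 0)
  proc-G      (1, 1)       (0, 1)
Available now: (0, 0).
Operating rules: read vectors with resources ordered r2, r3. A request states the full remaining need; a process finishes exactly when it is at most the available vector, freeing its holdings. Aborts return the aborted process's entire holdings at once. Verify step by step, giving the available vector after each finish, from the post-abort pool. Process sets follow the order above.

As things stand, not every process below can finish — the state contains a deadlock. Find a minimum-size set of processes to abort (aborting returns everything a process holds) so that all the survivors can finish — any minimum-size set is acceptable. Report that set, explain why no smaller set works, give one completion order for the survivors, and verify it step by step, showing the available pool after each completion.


Abort proc-D and proc-C.
Key observation: no ordering could ever have run proc-E before the abort of proc-D and proc-C; with (3, 2) back in the pool it fits at step 3.
Minimality, checking each single-abort alternative: proc-E alone leaves proc-D blocked (short on r3); proc-I alone leaves proc-E blocked (short on r3); proc-D alone leaves proc-E blocked (short on r3); proc-C alone leaves proc-E blocked (short on r3); proc-B alone leaves proc-E blocked (short on r3); proc-G alone leaves proc-E blocked (short on r3).
The survivors complete as proc-G, proc-B, proc-E, proc-I. Verifying each step (starting from the post-abort pool):
  pool = (3, 2)
  proc-G: need (0, 1) fits (3, 2); releases (1, 1), pool now (4, 3)
  proc-B: need (1, 0) fits (4, 3); releases (0, 1), pool now (4, 4)
  proc-E: need (0, 4) fits (4, 4); releases (0, 1), pool now (4, 5)
  proc-I: need (0, 0) fits (4, 5); releases (1, 0), pool now (5, 5)


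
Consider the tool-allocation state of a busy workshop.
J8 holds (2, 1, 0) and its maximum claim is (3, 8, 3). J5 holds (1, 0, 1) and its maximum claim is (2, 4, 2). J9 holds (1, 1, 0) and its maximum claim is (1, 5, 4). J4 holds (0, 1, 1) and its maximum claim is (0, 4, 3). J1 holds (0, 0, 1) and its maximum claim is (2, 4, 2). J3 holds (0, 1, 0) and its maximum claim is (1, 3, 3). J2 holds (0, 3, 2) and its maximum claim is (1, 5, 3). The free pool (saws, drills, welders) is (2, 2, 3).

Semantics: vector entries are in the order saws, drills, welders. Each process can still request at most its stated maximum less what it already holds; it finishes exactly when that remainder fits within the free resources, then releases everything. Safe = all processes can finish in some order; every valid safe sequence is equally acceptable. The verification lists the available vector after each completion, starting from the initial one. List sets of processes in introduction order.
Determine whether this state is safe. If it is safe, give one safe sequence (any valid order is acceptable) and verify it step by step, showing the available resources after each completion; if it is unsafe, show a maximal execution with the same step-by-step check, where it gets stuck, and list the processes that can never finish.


The state is SAFE; one workable sequence: J2, J9, J1, J3, J4, J5, J8.
Key observation: at J2 the run first touches a limit — (1, 2, 1) against (2, 2, 3), exact on a resource it actually requests.
Verifying each step:
  pool = (2, 2, 3)
  J2 needs (1, 2, 1) <= (2, 2, 3) -> finishes; pool += (0, 3, 2) = (2, 5, 5)
  J9 needs (0, 4, 4) <= (2, 5, 5) -> finishes; pool += (1, 1, 0) = (3, 6, 5)
  J1 needs (2, 4, 1) <= (3, 6, 5) -> finishes; pool += (0, 0, 1) = (3, 6, 6)
  J3 needs (1, 2, 3) <= (3, 6, 6) -> finishes; pool += (0, 1, 0) = (3, 7, 6)
  J4 needs (0, 3, 2) <= (3, 7, 6) -> finishes; pool += (0, 1, 1) = (3, 8, 7)
  J5 needs (1, 4, 1) <= (3, 8, 7) -> finishes; pool += (1, 0, 1) = (4, 8, 8)
  J8 needs (1, 7, 3) <= (4, 8, 8) -> finishes; pool += (2, 1, 0) = (6, 9, 8)


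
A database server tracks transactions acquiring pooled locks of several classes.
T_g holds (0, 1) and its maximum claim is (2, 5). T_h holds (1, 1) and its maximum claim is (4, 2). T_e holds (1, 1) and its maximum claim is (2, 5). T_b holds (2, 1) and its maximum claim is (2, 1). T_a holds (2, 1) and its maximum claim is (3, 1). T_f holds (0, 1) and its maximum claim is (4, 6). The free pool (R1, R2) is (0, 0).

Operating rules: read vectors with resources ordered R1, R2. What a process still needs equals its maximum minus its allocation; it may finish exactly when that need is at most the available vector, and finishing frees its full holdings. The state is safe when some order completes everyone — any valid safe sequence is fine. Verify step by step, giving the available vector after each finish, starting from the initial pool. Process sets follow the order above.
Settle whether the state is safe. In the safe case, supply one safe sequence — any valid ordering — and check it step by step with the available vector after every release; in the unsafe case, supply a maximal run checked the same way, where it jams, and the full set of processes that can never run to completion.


UNSAFE.
Key observation: even finishing T_b, T_a, T_h leaves just (5, 3) free — too little R2 for any of the remaining processes.
A maximal execution: T_b, T_a, T_h — then nothing else fits. Verifying each step:
  pool = (0, 0)
  run T_b (needs (0, 0), free (0, 0)); after release of (2, 1) the pool is (2, 1)
  run T_a (needs (1, 0), free (2, 1)); after release of (2, 1) the pool is (4, 2)
  run T_h (needs (3, 1), free (4, 2)); after release of (1, 1) the pool is (5, 3)
  T_g still needs (2, 4) but only (5, 3) is free — short on R2
  T_e still needs (1, 4) but only (5, 3) is free — short on R2
  T_f still needs (4, 5) but only (5, 3) is free — short on R2
Never able to finish: T_g, T_e and T_f.


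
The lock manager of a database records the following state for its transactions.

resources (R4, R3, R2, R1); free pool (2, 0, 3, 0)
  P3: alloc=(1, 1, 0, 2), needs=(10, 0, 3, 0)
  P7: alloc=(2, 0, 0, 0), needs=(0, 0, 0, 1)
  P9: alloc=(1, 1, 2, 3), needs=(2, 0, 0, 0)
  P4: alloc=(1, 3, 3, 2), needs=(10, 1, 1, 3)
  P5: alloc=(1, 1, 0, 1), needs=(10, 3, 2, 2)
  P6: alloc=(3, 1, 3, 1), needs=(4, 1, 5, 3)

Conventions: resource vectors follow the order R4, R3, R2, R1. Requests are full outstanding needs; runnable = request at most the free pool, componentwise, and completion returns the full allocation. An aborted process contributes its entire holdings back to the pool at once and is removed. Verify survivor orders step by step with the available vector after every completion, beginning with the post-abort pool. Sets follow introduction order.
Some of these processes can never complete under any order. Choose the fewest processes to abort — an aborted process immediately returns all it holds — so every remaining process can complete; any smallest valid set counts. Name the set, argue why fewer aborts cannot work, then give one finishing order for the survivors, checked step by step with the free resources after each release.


Abort P4 and P5.
Key observation: P3 could never have finished before the abort; with (2, 4, 3, 3) returned by P4 and P5, it fits at step 4.
No one abort is enough; case by case: P3 alone leaves P4 blocked (short on R4); P7 alone leaves P3 blocked (short on R4); P9 alone leaves P3 blocked (short on R4); P4 alone leaves P3 blocked (short on R4); P5 alone leaves P3 blocked (short on R4); P6 alone leaves P3 blocked (short on R4).
The survivors complete as P6, P9, P7, P3. Check, step by step (starting from the post-abort pool):
  pool = (4, 4, 6, 3)
  P6: need (4, 1, 5, 3) fits (4, 4, 6, 3); releases (3, 1, 3, 1), pool now (7, 5, 9, 4)
  P9: need (2, 0, 0, 0) fits (7, 5, 9, 4); releases (1, 1, 2, 3), pool now (8, 6, 11, 7)
  P7: need (0, 0, 0, 1) fits (8, 6, 11, 7); releases (2, 0, 0, 0), pool now (10, 6, 11, 7)
  P3: need (10, 0, 3, 0) fits (10, 6, 11, 7); releases (1, 1, 0, 2), pool now (11, 7, 11, 9)


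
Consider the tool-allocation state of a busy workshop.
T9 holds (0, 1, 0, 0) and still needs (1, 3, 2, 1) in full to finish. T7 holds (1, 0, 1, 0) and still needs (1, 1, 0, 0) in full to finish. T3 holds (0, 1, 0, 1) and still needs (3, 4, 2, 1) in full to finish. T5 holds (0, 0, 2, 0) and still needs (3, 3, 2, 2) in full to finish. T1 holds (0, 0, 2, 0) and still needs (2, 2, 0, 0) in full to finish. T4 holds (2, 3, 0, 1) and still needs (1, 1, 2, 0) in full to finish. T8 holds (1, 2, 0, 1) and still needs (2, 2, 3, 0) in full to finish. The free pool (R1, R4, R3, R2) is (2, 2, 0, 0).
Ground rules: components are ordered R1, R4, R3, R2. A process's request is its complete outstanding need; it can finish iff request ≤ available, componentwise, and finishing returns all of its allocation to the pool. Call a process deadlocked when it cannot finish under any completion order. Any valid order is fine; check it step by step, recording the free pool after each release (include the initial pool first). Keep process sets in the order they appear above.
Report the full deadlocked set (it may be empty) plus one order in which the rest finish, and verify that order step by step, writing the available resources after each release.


No process is deadlocked.
Key observation: beginning at T1, releases accumulate fast enough that every process eventually fits.
One completion order for the rest: T1, T4, T3, T7, T9, T8, T5. Walking it through:
  pool = (2, 2, 0, 0)
  T1 needs (2, 2, 0, 0) <= (2, 2, 0, 0) -> finishes; pool += (0, 0, 2, 0) = (2, 2, 2, 0)
  T4 needs (1, 1, 2, 0) <= (2, 2, 2, 0) -> finishes; pool += (2, 3, 0, 1) = (4, 5, 2, 1)
  T3 needs (3, 4, 2, 1) <= (4, 5, 2, 1) -> finishes; pool += (0, 1, 0, 1) = (4, 6, 2, 2)
  T7 needs (1, 1, 0, 0) <= (4, 6, 2, 2) -> finishes; pool += (1, 0, 1, 0) = (5, 6, 3, 2)
  T9 needs (1, 3, 2, 1) <= (5, 6, 3, 2) -> finishes; pool += (0, 1, 0, 0) = (5, 7, 3, 2)
  T8 needs (2, 2, 3, 0) <= (5, 7, 3, 2) -> finishes; pool += (1, 2, 0, 1) = (6, 9, 3, 3)
  T5 needs (3, 3, 2, 2) <= (6, 9, 3, 3) -> finishes; pool += (0, 0, 2, 0) = (6, 9, 5, 3)


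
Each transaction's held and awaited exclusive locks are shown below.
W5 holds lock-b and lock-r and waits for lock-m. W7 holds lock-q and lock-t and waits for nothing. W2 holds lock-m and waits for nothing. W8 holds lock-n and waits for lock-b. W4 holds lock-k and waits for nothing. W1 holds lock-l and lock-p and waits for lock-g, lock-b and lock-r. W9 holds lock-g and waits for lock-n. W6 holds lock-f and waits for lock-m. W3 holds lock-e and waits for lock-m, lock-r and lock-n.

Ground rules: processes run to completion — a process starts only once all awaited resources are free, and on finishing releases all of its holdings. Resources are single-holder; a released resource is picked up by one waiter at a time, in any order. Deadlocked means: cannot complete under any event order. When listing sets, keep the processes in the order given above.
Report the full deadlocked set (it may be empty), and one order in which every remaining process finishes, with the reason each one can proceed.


No process is deadlocked.
Key observation: although several processes wait, no cycle exists — each chain bottoms out at a free runner.
One completion order for the rest: W4, W2, W5, W8, W9, W1, W3, W6, W7.
Step-by-step check:
  W4: no waits; runs immediately, freeing lock-k
  W2: no waits; runs immediately, freeing lock-m
  run W5 (all its waits — lock-m — are resolved); releases lock-b and lock-r
  run W8 (all its waits — lock-b — are resolved); releases lock-n
  run W9 (all its waits — lock-n — are resolved); releases lock-g
  run W1 (all its waits — lock-g, lock-b and lock-r — are resolved); releases lock-l and lock-p
  run W3 (all its waits — lock-m, lock-r and lock-n — are resolved); releases lock-e
  run W6 (all its waits — lock-m — are resolved); releases lock-f
  W7: no waits; runs immediately, freeing lock-q and lock-t


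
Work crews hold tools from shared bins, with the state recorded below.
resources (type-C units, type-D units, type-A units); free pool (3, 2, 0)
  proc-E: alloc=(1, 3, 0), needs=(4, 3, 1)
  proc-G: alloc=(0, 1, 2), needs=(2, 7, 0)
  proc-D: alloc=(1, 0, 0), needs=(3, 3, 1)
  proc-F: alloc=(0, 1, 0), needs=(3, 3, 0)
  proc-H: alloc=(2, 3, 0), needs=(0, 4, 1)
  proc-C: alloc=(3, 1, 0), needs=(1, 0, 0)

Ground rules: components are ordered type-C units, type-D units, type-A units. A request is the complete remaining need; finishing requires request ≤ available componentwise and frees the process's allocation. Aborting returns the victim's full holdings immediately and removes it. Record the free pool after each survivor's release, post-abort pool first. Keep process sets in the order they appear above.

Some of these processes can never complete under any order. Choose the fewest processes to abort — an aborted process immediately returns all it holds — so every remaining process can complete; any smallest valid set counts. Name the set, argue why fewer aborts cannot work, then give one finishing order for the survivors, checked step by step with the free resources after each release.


The answer: abort proc-H.
Key observation: the returned (2, 3, 0) from proc-H is what brings proc-G — unrunnable before, under any order — into play at step 3.
No smaller set exists: with zero aborts the deadlock remains.
The survivors complete as proc-C, proc-F, proc-G, proc-E, proc-D. Step-by-step check (starting from the post-abort pool):
  pool = (5, 5, 0)
  proc-C needs (1, 0, 0) <= (5, 5, 0) -> finishes; pool += (3, 1, 0) = (8, 6, 0)
  proc-F needs (3, 3, 0) <= (8, 6, 0) -> finishes; pool += (0, 1, 0) = (8, 7, 0)
  proc-G needs (2, 7, 0) <= (8, 7, 0) -> finishes; pool += (0, 1, 2) = (8, 8, 2)
  proc-E needs (4, 3, 1) <= (8, 8, 2) -> finishes; pool += (1, 3, 0) = (9, 11, 2)
  proc-D needs (3, 3, 1) <= (9, 11, 2) -> finishes; pool += (1, 0, 0) = (10, 11, 2)


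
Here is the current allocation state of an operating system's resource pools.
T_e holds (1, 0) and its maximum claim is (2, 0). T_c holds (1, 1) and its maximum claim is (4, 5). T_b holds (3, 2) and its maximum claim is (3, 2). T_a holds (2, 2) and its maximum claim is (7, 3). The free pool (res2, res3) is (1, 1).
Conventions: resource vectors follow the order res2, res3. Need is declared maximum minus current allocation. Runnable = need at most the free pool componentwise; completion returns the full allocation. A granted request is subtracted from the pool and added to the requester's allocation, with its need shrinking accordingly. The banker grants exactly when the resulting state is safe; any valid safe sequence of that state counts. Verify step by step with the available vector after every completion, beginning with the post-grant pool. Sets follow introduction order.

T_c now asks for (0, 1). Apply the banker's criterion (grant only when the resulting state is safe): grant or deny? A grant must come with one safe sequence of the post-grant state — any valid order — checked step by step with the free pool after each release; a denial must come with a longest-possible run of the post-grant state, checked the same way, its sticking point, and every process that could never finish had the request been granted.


GRANT. The post-grant state is safe; one safe sequence: T_b, T_e, T_a, T_c.
Key observation: the transfer keeps a workable pool ((1, 0)); T_b starts the safe sequence.
Check on the post-grant state, step by step:
  pool = (1, 0)
  T_b needs (0, 0) <= (1, 0) -> finishes; pool += (3, 2) = (4, 2)
  T_e needs (1, 0) <= (4, 2) -> finishes; pool += (1, 0) = (5, 2)
  T_a needs (5, 1) <= (5, 2) -> finishes; pool += (2, 2) = (7, 4)
  T_c needs (3, 3) <= (7, 4) -> finishes; pool += (1, 2) = (8, 6)


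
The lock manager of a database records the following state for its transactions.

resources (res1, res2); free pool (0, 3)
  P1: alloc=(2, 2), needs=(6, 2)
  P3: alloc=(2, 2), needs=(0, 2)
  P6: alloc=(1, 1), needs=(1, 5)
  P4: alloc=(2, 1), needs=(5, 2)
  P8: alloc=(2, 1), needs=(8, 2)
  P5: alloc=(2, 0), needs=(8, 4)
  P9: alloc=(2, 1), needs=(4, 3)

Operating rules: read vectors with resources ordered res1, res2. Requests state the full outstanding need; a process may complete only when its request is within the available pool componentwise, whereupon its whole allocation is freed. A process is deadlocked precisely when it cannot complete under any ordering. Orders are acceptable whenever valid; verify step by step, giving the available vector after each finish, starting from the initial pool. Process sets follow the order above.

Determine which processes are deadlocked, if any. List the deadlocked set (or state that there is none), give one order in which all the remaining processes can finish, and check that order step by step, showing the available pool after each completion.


Deadlocked: P1, P4, P8, P5 and P9.
Key observation: the wall is res1: completing P3, P6 brings the pool only to (3, 6), and all the rest need more.
One completion order for the rest: P3, P6. Verifying each step:
  pool = (0, 3)
  P3 needs (0, 2) <= (0, 3) -> finishes; pool += (2, 2) = (2, 5)
  P6 needs (1, 5) <= (2, 5) -> finishes; pool += (1, 1) = (3, 6)
None of the blocked processes ever fits:
  P1 still needs (6, 2) but only (3, 6) is free — short on res1
  P4 still needs (5, 2) but only (3, 6) is free — short on res1
  P8 still needs (8, 2) but only (3, 6) is free — short on res1
  P5 still needs (8, 4) but only (3, 6) is free — short on res1
  P9 still needs (4, 3) but only (3, 6) is free — short on res1


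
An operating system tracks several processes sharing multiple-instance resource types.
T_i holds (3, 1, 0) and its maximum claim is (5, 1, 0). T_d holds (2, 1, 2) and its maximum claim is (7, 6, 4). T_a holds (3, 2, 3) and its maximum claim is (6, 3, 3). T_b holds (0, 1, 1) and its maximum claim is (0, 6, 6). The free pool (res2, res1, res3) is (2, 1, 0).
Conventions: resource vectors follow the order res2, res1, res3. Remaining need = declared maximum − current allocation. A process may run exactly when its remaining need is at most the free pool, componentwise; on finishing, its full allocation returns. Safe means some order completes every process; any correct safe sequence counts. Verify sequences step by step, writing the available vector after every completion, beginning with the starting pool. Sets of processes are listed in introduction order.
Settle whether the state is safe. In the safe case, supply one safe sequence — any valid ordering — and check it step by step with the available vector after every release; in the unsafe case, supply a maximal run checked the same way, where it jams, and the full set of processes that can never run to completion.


UNSAFE — no complete ordering exists.
Key observation: after T_i, T_a complete, (8, 4, 3) is the best the pool ever gets, yet each leftover process wants more res1.
A maximal execution: T_i, T_a — then nothing else fits. Step-by-step check:
  pool = (2, 1, 0)
  T_i needs (2, 0, 0) <= (2, 1, 0) -> finishes; pool += (3, 1, 0) = (5, 2, 0)
  T_a needs (3, 1, 0) <= (5, 2, 0) -> finishes; pool += (3, 2, 3) = (8, 4, 3)
  T_d still needs (5, 5, 2) but only (8, 4, 3) is free — short on res1
  T_b still needs (0, 5, 5) but only (8, 4, 3) is free — short on res1 and res3
Never able to finish: T_d and T_b.


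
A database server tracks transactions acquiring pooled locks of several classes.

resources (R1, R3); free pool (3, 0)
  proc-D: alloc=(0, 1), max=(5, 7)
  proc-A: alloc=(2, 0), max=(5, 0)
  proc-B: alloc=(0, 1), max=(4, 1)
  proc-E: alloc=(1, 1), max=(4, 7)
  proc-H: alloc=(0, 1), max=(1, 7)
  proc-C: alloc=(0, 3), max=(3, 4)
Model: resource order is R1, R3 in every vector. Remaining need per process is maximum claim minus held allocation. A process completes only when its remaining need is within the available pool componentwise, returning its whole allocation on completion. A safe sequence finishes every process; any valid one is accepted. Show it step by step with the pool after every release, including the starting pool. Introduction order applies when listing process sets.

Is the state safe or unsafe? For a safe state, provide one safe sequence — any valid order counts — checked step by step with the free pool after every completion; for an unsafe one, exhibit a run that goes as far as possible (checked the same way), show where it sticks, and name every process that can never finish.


The state is UNSAFE.
Key observation: once proc-A, proc-B, proc-C finish, the pool peaks at (5, 4) — and every remaining process still needs more R3 than that.
A maximal execution: proc-A, proc-B, proc-C — then nothing else fits. Step-by-step check:
  pool = (3, 0)
  run proc-A (needs (3, 0), free (3, 0)); after release of (2, 0) the pool is (5, 0)
  run proc-B (needs (4, 0), free (5, 0)); after release of (0, 1) the pool is (5, 1)
  run proc-C (needs (3, 1), free (5, 1)); after release of (0, 3) the pool is (5, 4)
  blocked: proc-D wants (5, 6), pool (5, 4) — not enough R3
  blocked: proc-E wants (3, 6), pool (5, 4) — not enough R3
  blocked: proc-H wants (1, 6), pool (5, 4) — not enough R3
Permanently blocked: proc-D, proc-E and proc-H.


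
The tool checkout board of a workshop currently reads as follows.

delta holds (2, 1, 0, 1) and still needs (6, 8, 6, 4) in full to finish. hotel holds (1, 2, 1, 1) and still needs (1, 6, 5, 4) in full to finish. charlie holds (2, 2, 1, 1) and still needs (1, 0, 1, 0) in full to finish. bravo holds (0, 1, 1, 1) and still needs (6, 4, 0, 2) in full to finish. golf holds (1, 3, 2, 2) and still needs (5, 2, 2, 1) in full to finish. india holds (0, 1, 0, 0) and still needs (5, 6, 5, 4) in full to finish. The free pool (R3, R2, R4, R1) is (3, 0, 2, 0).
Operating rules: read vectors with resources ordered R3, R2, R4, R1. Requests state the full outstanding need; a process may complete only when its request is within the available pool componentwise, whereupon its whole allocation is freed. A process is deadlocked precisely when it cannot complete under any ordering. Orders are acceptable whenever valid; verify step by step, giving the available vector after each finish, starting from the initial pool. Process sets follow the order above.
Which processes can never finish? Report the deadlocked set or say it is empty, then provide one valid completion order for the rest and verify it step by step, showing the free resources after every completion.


No process is deadlocked.
Key observation: charlie leads a chain of completions in which each release enables another process.
The rest can finish in the order charlie, golf, bravo, india, hotel, delta. Verifying each step:
  pool = (3, 0, 2, 0)
  charlie: need (1, 0, 1, 0) fits (3, 0, 2, 0); releases (2, 2, 1, 1), pool now (5, 2, 3, 1)
  golf: need (5, 2, 2, 1) fits (5, 2, 3, 1); releases (1, 3, 2, 2), pool now (6, 5, 5, 3)
  bravo: need (6, 4, 0, 2) fits (6, 5, 5, 3); releases (0, 1, 1, 1), pool now (6, 6, 6, 4)
  india: need (5, 6, 5, 4) fits (6, 6, 6, 4); releases (0, 1, 0, 0), pool now (6, 7, 6, 4)
  hotel: need (1, 6, 5, 4) fits (6, 7, 6, 4); releases (1, 2, 1, 1), pool now (7, 9, 7, 5)
  delta: need (6, 8, 6, 4) fits (7, 9, 7, 5); releases (2, 1, 0, 1), pool now (9, 10, 7, 6)


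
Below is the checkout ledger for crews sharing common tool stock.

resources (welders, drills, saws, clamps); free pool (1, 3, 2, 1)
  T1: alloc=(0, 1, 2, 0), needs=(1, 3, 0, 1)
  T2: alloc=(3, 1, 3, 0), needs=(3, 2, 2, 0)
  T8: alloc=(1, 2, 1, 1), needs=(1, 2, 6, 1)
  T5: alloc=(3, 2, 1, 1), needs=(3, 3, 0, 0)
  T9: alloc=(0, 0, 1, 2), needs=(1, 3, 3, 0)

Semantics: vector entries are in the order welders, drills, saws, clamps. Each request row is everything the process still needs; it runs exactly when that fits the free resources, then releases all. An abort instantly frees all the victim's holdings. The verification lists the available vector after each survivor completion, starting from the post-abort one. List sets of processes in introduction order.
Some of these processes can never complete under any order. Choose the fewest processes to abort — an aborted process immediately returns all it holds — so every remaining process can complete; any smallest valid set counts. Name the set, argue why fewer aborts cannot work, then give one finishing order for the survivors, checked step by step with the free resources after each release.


Minimum abort set: T5.
Key observation: aborting T5 returns (3, 2, 1, 1), and T2 — hopeless before — runs at step 1 with the returned capacity in the pool.
Why nothing smaller works: aborting no one leaves the state deadlocked as given.
Survivors finish in the order: T2, T8, T1, T9. Check, step by step (pool after the aborts first):
  pool = (4, 5, 3, 2)
  run T2 (needs (3, 2, 2, 0), free (4, 5, 3, 2)); after release of (3, 1, 3, 0) the pool is (7, 6, 6, 2)
  run T8 (needs (1, 2, 6, 1), free (7, 6, 6, 2)); after release of (1, 2, 1, 1) the pool is (8, 8, 7, 3)
  run T1 (needs (1, 3, 0, 1), free (8, 8, 7, 3)); after release of (0, 1, 2, 0) the pool is (8, 9, 9, 3)
  run T9 (needs (1, 3, 3, 0), free (8, 9, 9, 3)); after release of (0, 0, 1, 2) the pool is (8, 9, 10, 5)
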